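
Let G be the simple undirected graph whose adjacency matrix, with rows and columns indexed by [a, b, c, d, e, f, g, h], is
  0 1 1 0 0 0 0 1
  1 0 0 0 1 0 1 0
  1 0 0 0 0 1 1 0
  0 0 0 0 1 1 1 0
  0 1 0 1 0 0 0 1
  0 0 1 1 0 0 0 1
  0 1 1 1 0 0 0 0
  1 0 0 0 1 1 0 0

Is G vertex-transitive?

Yes

G is 3-regular and bipartite on 2^3 = 8 vertices with girth 4; it is the hypercube graph Q_3. Aut(Q_3) consists of the signed permutations of the 3 coordinate axes: 3! permutations times 2^3 sign flips, so |Aut| = 2^3·3! = 48. Under this action every vertex can be carried to every other, so G is vertex-transitive.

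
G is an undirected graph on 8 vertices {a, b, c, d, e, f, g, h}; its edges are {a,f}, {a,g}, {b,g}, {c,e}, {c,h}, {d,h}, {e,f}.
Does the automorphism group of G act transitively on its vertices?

No

Automorphisms preserve degree, but G has vertices of degree 1 and vertices of degree 2; no automorphism maps one to the other, so G is not vertex-transitive.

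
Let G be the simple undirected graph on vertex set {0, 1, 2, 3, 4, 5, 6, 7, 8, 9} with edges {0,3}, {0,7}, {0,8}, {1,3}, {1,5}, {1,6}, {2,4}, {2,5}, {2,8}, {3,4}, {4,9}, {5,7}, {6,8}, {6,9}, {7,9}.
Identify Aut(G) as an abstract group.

G is 3-regular on 10 vertices with no triangles and no 4-cycles (girth 5): this is the Petersen graph. It is a classical fact that the Petersen graph has automorphism group S_5 (order 120), arising from its description as the Kneser graph K(5,2).

the symmetric group S_5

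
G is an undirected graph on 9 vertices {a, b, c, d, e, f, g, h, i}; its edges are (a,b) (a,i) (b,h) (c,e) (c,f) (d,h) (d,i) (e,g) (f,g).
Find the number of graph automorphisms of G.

G has two connected components, {a, b, d, h, i} and {c, e, f, g}; each is 2-regular, so G = C_5 ⊔ C_4. The components are non-isomorphic (different sizes), so Aut(G) = Aut(C_5) × Aut(C_4) = D_5 × D_4 of order 10·8 = 80.

80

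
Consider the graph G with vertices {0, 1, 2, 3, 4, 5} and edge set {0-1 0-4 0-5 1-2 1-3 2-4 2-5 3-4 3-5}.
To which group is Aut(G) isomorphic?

(S_3 × S_3) ⋊ Z_2

G is 3-regular and bipartite with parts {0, 2, 3} and {1, 4, 5} (each part is independent and every cross-pair is an edge), so G = K_{3,3}. Each part can be permuted independently (S_3 × S_3) and the two equal-size parts can also be swapped, giving (S_3 × S_3) ⋊ Z_2 of order 2·(3!)² = 72.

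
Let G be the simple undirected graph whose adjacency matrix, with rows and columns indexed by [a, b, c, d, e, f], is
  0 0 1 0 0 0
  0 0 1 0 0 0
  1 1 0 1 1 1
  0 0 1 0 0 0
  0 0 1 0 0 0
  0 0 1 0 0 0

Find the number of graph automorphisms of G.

Vertex c has degree 5 and every other vertex has degree 1, so G is the star K_{1,5} with centre c. The 5 leaves are pairwise interchangeable while the centre is fixed, giving Aut(G) = S_5.

120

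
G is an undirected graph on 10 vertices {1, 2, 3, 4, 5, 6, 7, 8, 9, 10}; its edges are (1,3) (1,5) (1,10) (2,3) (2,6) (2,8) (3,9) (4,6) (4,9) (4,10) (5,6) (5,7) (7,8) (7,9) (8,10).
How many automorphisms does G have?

120

G is 3-regular on 10 vertices with no triangles and no 4-cycles (girth 5): this is the Petersen graph. Viewing the Petersen graph as the Kneser graph K(5,2) — vertices are 2-subsets of {1,…,5}, edges join disjoint pairs — its automorphisms are exactly the permutations of the 5-element set, so Aut ≅ S_5 of order 120.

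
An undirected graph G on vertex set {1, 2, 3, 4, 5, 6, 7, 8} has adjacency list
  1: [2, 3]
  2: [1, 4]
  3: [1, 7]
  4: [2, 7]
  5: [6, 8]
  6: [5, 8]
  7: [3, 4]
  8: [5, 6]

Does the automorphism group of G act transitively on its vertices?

No

G has two connected components, {1, 2, 3, 4, 7} and {5, 6, 8}; each is 2-regular, so G = C_5 ⊔ C_3. The orbit of 1 under Aut(G) is {1, 2, 3, 4, 7}, which does not contain 5, so G is not vertex-transitive.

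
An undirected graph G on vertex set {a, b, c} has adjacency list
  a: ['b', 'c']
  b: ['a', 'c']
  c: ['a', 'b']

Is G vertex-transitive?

Yes

Every vertex has degree 2, so G is the complete graph K_3. Every bijection on the vertex set is an automorphism of K_3; hence Aut(K_3) ≅ S_3, order 6. Under this action every vertex can be carried to every other, so G is vertex-transitive.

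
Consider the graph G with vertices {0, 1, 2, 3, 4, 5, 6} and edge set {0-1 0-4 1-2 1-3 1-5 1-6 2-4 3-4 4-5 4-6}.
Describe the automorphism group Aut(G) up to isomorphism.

S_2 × S_5

The vertices split by degree into {1, 4} (degree 5) and {0, 2, 3, 5, 6} (degree 2); every edge runs between the two parts, so G is the complete bipartite graph K_{2,5}. Automorphisms preserve the bipartition setwise (since the parts differ in size) and act as S_2 × S_5 within it; |Aut| = 240.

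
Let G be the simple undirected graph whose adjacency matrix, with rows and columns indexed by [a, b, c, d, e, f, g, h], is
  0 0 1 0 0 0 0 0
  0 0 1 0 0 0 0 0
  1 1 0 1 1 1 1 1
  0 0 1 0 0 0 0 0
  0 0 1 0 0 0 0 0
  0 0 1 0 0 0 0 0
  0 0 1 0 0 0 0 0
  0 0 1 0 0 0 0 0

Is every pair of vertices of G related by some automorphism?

No

Vertex c is the only vertex of degree 7, so every automorphism fixes it; G is not vertex-transitive.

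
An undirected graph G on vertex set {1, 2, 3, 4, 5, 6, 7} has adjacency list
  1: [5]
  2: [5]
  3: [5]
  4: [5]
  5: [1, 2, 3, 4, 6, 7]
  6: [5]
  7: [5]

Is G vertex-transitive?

Vertex 5 is the only vertex of degree 6, so every automorphism fixes it; G is not vertex-transitive.

No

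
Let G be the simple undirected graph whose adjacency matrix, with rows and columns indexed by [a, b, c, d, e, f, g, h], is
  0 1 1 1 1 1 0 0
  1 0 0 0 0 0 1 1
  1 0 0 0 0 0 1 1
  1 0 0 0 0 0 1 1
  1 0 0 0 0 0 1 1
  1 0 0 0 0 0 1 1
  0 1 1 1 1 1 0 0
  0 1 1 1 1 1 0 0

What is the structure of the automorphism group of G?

The vertices split by degree into {a, g, h} (degree 5) and {b, c, d, e, f} (degree 3); every edge runs between the two parts, so G is the complete bipartite graph K_{3,5}. The parts have unequal sizes, so no automorphism swaps them; each part is permuted independently, giving S_3 × S_5 of order 3!·5! = 720.

S_3 × S_5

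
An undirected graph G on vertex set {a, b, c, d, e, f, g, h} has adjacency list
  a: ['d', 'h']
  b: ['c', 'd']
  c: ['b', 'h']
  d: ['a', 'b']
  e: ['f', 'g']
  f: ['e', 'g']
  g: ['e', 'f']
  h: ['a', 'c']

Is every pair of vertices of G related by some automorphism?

G has two connected components, {a, b, c, d, h} and {e, f, g}; each is 2-regular, so G = C_5 ⊔ C_3. The orbit of a under Aut(G) is {a, b, c, d, h}, which does not contain e, so G is not vertex-transitive.

No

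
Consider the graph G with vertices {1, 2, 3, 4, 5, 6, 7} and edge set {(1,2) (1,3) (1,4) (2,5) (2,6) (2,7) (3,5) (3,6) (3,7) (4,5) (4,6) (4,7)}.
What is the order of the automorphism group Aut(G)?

The vertices split by degree into {2, 3, 4} (degree 4) and {1, 5, 6, 7} (degree 3); every edge runs between the two parts, so G is the complete bipartite graph K_{3,4}. Automorphisms preserve the bipartition setwise (since the parts differ in size) and act as S_4 × S_3 within it; |Aut| = 144.

144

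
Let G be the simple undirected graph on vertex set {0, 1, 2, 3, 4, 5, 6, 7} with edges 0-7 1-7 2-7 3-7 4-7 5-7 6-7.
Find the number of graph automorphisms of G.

Vertex 7 has degree 7 and every other vertex has degree 1, so G is the star K_{1,7} with centre 7. Any automorphism fixes the centre and permutes the 7 leaves freely, so Aut(G) ≅ S_7 of order 7! = 5040.

5040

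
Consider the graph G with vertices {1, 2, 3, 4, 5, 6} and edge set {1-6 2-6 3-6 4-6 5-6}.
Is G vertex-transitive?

No

Vertex 6 is the only vertex of degree 5, so every automorphism fixes it; G is not vertex-transitive.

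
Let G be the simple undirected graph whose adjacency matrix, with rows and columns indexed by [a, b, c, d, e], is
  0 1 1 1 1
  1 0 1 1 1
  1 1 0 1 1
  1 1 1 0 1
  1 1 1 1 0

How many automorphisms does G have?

120

All 5 vertices are pairwise adjacent: G = K_5. Every bijection on the vertex set is an automorphism of K_5; hence Aut(K_5) ≅ S_5, order 120.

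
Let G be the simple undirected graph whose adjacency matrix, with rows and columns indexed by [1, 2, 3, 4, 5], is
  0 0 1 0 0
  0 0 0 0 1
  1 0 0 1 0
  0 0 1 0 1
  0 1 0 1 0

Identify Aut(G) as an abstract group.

The degree sequence is [1, 1, 2, 2, 2]; the two degree-1 vertices 1 and 2 are the ends of a path, so G = P_5. The only nontrivial automorphism of a path is the end-to-end reflection, so Aut(G) ≅ Z_2.

C_2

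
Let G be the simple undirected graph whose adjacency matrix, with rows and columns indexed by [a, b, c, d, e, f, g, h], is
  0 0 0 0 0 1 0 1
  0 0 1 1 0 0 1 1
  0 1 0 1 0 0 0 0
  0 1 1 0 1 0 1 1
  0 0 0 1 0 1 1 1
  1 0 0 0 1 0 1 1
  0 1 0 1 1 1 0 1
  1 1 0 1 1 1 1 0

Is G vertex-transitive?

Vertex h is the only vertex of degree 6, so every automorphism fixes it; G is not vertex-transitive.

No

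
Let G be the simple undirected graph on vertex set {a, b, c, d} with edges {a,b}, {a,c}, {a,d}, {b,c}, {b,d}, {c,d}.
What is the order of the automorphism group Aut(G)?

24

Every vertex has degree 3, so G is the complete graph K_4. Every bijection on the vertex set is an automorphism of K_4; hence Aut(K_4) ≅ S_4, order 24.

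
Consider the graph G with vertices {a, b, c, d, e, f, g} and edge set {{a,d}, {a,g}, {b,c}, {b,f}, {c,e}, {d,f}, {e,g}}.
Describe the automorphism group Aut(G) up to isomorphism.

Every vertex has degree 2 and the graph is connected, so G is the 7-cycle C_7. The automorphisms of the 7-cycle are exactly the symmetries of a regular 7-gon: the dihedral group D_7, |D_7| = 14.

D_7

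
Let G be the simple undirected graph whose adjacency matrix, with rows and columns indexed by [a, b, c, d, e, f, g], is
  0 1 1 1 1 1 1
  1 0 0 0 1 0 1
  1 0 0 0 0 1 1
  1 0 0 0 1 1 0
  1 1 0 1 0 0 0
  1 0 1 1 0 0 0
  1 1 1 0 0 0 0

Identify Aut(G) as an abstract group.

Vertex a is the unique vertex of degree 6; the remaining 6 vertices each have degree 3 and induce a cycle, so G is the wheel on 7 vertices with hub a. With the hub fixed, the remaining symmetry is that of the rim cycle C_6, giving the dihedral group D_6.

D_6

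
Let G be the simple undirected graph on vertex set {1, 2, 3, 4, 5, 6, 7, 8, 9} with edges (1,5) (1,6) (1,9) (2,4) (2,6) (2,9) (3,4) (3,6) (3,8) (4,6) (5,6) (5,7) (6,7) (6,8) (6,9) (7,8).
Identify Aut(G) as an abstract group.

D_8

Vertex 6 is the unique vertex of degree 8; the remaining 8 vertices each have degree 3 and induce a cycle, so G is the wheel on 9 vertices with hub 6. Every automorphism fixes the hub and acts on the rim 8-cycle, so Aut(G) ≅ Aut(C_8) = D_8 of order 16.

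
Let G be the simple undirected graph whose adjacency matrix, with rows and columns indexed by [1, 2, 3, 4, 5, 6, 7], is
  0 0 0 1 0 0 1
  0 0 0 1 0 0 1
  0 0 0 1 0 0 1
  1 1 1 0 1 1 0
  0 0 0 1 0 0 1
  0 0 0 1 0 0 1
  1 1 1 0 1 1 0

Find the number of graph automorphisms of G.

240

The vertices split by degree into {4, 7} (degree 5) and {1, 2, 3, 5, 6} (degree 2); every edge runs between the two parts, so G is the complete bipartite graph K_{2,5}. The parts have unequal sizes, so no automorphism swaps them; each part is permuted independently, giving S_2 × S_5 of order 2!·5! = 240.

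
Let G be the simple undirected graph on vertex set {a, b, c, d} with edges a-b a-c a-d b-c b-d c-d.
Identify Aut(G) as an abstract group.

Every vertex has degree 3, so G is the complete graph K_4. Any permutation of the 4 vertices preserves K_4, so Aut(K_4) = S_4 of order 4! = 24.

S_4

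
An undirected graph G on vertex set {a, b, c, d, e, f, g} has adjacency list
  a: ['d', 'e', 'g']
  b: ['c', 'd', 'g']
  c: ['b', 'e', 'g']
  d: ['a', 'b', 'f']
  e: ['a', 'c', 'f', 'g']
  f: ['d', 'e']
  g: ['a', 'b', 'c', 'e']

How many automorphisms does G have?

1

The degree sequence is [3, 3, 3, 3, 4, 2, 4]. Checking the degree-preserving permutations of the vertex set shows that none except the identity preserves every edge, so Aut(G) is trivial.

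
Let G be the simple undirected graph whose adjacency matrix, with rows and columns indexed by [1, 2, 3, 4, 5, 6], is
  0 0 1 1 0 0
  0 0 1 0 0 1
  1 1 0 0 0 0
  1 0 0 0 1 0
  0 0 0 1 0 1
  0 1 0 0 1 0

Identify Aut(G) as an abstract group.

the dihedral group of order 12

G is 2-regular and connected on 6 vertices, i.e. the cycle C_6. C_6 has 6 rotations and 6 reflections, so Aut(C_6) ≅ D_6 of order 12.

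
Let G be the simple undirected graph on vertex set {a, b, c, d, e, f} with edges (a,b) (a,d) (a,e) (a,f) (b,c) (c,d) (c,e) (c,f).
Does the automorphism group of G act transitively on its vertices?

Automorphisms preserve degree, but G has vertices of degree 2 and vertices of degree 4; no automorphism maps one to the other, so G is not vertex-transitive.

No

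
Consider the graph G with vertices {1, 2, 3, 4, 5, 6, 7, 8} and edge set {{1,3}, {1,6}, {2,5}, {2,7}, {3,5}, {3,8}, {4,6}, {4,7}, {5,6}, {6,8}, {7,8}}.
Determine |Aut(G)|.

1

The degree sequence is [2, 2, 3, 2, 3, 4, 3, 3]. Checking the degree-preserving permutations of the vertex set shows that none except the identity preserves every edge, so Aut(G) is trivial.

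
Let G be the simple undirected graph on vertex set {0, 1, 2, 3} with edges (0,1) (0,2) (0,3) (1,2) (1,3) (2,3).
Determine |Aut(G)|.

Every vertex has degree 3, so G is the complete graph K_4. Every bijection on the vertex set is an automorphism of K_4; hence Aut(K_4) ≅ S_4, order 24.

24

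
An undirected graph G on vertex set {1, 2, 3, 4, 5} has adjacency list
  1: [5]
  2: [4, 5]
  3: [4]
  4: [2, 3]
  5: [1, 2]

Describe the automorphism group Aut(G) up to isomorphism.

Z_2

The degree sequence is [1, 2, 1, 2, 2]; the two degree-1 vertices 1 and 3 are the ends of a path, so G = P_5. The only nontrivial automorphism of a path is the end-to-end reflection, so Aut(G) ≅ Z_2.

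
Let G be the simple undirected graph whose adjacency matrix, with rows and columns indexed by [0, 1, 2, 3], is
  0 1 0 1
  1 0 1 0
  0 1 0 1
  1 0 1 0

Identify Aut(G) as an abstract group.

Every vertex has degree 2 and the graph is connected, so G is the 4-cycle C_4. C_4 has 4 rotations and 4 reflections, so Aut(C_4) ≅ D_4 of order 8.

D_4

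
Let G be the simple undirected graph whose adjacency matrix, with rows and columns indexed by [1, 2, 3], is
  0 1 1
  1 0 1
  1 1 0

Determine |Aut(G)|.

6

All 3 vertices are pairwise adjacent: G = K_3. Every bijection on the vertex set is an automorphism of K_3; hence Aut(K_3) ≅ S_3, order 6.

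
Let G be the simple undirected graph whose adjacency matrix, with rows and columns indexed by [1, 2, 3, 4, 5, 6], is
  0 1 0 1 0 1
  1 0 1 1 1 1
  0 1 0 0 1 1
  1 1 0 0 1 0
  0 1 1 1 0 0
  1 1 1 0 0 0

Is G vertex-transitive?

Vertex 2 is the only vertex of degree 5, so every automorphism fixes it; G is not vertex-transitive.

No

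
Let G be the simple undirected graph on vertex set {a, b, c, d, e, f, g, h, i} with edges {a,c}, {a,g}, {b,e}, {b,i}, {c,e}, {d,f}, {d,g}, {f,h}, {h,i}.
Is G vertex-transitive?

G is 2-regular and connected on 9 vertices, i.e. the cycle C_9. The automorphisms of the 9-cycle are exactly the symmetries of a regular 9-gon: the dihedral group D_9, |D_9| = 18. This group acts transitively on the 9 vertices.

Yes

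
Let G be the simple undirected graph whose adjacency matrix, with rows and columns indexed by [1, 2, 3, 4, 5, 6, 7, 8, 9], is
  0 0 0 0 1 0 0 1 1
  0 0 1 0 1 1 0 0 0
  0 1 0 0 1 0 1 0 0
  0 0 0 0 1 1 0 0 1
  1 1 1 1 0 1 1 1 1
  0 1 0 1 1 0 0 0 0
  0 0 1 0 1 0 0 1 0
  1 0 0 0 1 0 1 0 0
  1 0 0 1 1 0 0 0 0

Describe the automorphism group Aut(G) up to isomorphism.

the dihedral group of order 16

Vertex 5 is the unique vertex of degree 8; the remaining 8 vertices each have degree 3 and induce a cycle, so G is the wheel on 9 vertices with hub 5. Every automorphism fixes the hub and acts on the rim 8-cycle, so Aut(G) ≅ Aut(C_8) = D_8 of order 16.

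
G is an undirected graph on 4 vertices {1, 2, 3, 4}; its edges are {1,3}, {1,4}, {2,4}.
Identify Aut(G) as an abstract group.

the cyclic group of order 2

The degree sequence is [2, 1, 1, 2]; the two degree-1 vertices 2 and 3 are the ends of a path, so G = P_4. A path has exactly one nontrivial symmetry — reversal — giving Aut(G) of order 2.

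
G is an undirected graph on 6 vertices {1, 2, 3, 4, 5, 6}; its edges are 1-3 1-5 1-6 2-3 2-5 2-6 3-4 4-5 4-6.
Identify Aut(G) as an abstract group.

(S_3 × S_3) ⋊ Z_2

G is 3-regular and bipartite with parts {1, 2, 4} and {3, 5, 6} (each part is independent and every cross-pair is an edge), so G = K_{3,3}. Each part can be permuted independently (S_3 × S_3) and the two equal-size parts can also be swapped, giving (S_3 × S_3) ⋊ Z_2 of order 2·(3!)² = 72.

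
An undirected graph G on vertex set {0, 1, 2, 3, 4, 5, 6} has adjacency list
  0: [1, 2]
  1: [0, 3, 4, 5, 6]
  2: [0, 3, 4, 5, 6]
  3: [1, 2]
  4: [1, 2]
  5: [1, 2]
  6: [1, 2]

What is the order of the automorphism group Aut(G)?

The vertices split by degree into {1, 2} (degree 5) and {0, 3, 4, 5, 6} (degree 2); every edge runs between the two parts, so G is the complete bipartite graph K_{2,5}. The parts have unequal sizes, so no automorphism swaps them; each part is permuted independently, giving S_2 × S_5 of order 2!·5! = 240.

240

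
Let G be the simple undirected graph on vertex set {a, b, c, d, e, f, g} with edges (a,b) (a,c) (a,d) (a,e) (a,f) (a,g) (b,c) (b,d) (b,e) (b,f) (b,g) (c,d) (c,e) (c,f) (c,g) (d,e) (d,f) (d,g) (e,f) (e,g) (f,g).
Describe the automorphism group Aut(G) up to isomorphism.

All 7 vertices are pairwise adjacent: G = K_7. Every bijection on the vertex set is an automorphism of K_7; hence Aut(K_7) ≅ S_7, order 5040.

the symmetric group on 7 letters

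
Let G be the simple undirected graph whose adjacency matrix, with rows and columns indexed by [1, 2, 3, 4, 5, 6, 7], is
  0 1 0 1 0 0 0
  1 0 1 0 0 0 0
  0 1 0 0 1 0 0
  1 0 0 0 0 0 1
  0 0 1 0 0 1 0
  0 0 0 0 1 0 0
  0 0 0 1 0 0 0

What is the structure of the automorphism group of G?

the cyclic group of order 2

The degree sequence is [2, 2, 2, 2, 2, 1, 1]; the two degree-1 vertices 6 and 7 are the ends of a path, so G = P_7. A path has exactly one nontrivial symmetry — reversal — giving Aut(G) of order 2.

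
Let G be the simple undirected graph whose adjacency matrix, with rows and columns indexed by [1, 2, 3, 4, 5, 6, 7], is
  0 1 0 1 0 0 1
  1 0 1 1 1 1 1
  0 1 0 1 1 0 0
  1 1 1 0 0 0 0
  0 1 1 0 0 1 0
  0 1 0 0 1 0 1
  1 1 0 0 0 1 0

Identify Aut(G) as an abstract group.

D_6

Vertex 2 is the unique vertex of degree 6; the remaining 6 vertices each have degree 3 and induce a cycle, so G is the wheel on 7 vertices with hub 2. Every automorphism fixes the hub and acts on the rim 6-cycle, so Aut(G) ≅ Aut(C_6) = D_6 of order 12.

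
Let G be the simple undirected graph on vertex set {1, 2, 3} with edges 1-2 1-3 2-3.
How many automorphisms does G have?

Every vertex has degree 2, so G is the complete graph K_3. Any permutation of the 3 vertices preserves K_3, so Aut(K_3) = S_3 of order 3! = 6.

6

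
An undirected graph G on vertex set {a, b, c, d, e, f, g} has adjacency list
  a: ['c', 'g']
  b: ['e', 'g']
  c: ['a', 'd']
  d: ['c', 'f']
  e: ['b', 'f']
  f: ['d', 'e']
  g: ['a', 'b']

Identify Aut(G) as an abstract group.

the dihedral group of order 14

Every vertex has degree 2 and the graph is connected, so G is the 7-cycle C_7. C_7 has 7 rotations and 7 reflections, so Aut(C_7) ≅ D_7 of order 14.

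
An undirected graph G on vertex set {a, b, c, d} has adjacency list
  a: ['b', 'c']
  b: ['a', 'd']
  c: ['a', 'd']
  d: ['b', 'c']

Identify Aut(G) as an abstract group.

(S_2 × S_2) ⋊ Z_2

G is 2-regular and bipartite with parts {b, c} and {a, d} (each part is independent and every cross-pair is an edge), so G = K_{2,2}. Each part can be permuted independently (S_2 × S_2) and the two equal-size parts can also be swapped, giving (S_2 × S_2) ⋊ Z_2 of order 2·(2!)² = 8.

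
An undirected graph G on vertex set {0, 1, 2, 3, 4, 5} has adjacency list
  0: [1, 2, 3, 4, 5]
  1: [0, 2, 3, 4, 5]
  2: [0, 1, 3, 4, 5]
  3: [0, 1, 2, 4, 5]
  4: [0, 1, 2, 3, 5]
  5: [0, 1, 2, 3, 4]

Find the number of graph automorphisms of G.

720

All 6 vertices are pairwise adjacent: G = K_6. Every bijection on the vertex set is an automorphism of K_6; hence Aut(K_6) ≅ S_6, order 720.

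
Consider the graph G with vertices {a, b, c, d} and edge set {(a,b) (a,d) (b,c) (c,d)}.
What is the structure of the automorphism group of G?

G is 2-regular and bipartite on 2^2 = 4 vertices with girth 4; it is the hypercube graph Q_2. The symmetry group of the 2-cube is the hyperoctahedral group B_2 = Z_2 ≀ S_2, of order 2^2·2! = 8.

the hyperoctahedral group B_2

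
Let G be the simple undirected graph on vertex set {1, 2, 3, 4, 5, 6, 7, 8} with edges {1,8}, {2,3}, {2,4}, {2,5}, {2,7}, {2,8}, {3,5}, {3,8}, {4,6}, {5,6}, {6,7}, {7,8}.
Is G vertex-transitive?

No

Vertex 1 is the only vertex of degree 1, so every automorphism fixes it; G is not vertex-transitive.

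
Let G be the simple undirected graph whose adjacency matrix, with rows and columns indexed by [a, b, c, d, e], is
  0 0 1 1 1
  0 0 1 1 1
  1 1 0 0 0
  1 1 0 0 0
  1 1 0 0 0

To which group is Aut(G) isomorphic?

S_2 × S_3

The vertices split by degree into {a, b} (degree 3) and {c, d, e} (degree 2); every edge runs between the two parts, so G is the complete bipartite graph K_{2,3}. The parts have unequal sizes, so no automorphism swaps them; each part is permuted independently, giving S_2 × S_3 of order 2!·3! = 12.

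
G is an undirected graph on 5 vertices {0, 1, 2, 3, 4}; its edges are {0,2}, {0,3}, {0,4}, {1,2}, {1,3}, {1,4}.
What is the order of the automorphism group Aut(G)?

12

The vertices split by degree into {0, 1} (degree 3) and {2, 3, 4} (degree 2); every edge runs between the two parts, so G is the complete bipartite graph K_{2,3}. Automorphisms preserve the bipartition setwise (since the parts differ in size) and act as S_3 × S_2 within it; |Aut| = 12.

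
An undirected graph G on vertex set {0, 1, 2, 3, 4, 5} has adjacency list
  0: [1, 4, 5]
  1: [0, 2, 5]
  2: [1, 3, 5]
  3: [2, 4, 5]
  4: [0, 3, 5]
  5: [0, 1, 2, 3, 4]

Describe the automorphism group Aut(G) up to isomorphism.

the dihedral group of order 10

Vertex 5 is the unique vertex of degree 5; the remaining 5 vertices each have degree 3 and induce a cycle, so G is the wheel on 6 vertices with hub 5. Every automorphism fixes the hub and acts on the rim 5-cycle, so Aut(G) ≅ Aut(C_5) = D_5 of order 10.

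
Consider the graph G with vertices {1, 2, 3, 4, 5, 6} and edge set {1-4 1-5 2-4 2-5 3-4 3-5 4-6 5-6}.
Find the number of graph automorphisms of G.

The vertices split by degree into {4, 5} (degree 4) and {1, 2, 3, 6} (degree 2); every edge runs between the two parts, so G is the complete bipartite graph K_{2,4}. Automorphisms preserve the bipartition setwise (since the parts differ in size) and act as S_2 × S_4 within it; |Aut| = 48.

48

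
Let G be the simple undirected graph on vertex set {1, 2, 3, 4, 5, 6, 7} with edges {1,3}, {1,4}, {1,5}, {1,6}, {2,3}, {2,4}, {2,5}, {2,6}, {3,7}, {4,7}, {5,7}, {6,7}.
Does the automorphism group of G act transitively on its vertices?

Automorphisms preserve degree, but G has vertices of degree 3 and vertices of degree 4; no automorphism maps one to the other, so G is not vertex-transitive.

No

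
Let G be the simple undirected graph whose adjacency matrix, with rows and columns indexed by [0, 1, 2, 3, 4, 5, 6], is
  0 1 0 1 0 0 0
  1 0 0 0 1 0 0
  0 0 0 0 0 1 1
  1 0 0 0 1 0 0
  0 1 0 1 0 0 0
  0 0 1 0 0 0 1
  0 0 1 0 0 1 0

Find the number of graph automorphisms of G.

G has two connected components, {0, 1, 3, 4} and {2, 5, 6}; each is 2-regular, so G = C_4 ⊔ C_3. No automorphism exchanges components of different sizes, hence Aut(G) is the direct product D_4 × D_3, order 48.

48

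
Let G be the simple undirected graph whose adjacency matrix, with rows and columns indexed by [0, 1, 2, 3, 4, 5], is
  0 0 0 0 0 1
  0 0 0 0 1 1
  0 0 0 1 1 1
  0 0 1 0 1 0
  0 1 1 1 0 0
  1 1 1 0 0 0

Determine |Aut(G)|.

1

The degree sequence is [1, 2, 3, 2, 3, 3]. Checking the degree-preserving permutations of the vertex set shows that none except the identity preserves every edge, so Aut(G) is trivial.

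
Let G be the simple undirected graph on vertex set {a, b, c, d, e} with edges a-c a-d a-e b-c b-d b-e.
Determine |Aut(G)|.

The vertices split by degree into {a, b} (degree 3) and {c, d, e} (degree 2); every edge runs between the two parts, so G is the complete bipartite graph K_{2,3}. Automorphisms preserve the bipartition setwise (since the parts differ in size) and act as S_3 × S_2 within it; |Aut| = 12.

12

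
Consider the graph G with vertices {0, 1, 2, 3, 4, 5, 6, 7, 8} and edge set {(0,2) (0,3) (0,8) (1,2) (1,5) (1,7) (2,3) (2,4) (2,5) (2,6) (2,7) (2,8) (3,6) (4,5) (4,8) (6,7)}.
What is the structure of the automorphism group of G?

the dihedral group of order 16

Vertex 2 is the unique vertex of degree 8; the remaining 8 vertices each have degree 3 and induce a cycle, so G is the wheel on 9 vertices with hub 2. Every automorphism fixes the hub and acts on the rim 8-cycle, so Aut(G) ≅ Aut(C_8) = D_8 of order 16.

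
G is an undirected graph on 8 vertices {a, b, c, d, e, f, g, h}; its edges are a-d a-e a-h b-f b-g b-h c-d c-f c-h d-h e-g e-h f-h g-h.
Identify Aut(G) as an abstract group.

the dihedral group of order 14

Vertex h is the unique vertex of degree 7; the remaining 7 vertices each have degree 3 and induce a cycle, so G is the wheel on 8 vertices with hub h. With the hub fixed, the remaining symmetry is that of the rim cycle C_7, giving the dihedral group D_7.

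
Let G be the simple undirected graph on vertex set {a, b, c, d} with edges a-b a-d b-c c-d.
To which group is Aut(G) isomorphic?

(S_2 × S_2) ⋊ Z_2

G is 2-regular and bipartite with parts {a, c} and {b, d} (each part is independent and every cross-pair is an edge), so G = K_{2,2}. Each part can be permuted independently (S_2 × S_2) and the two equal-size parts can also be swapped, giving (S_2 × S_2) ⋊ Z_2 of order 2·(2!)² = 8.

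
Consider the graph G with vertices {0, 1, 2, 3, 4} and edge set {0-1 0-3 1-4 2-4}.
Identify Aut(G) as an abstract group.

the cyclic group of order 2

The degree sequence is [2, 2, 1, 1, 2]; the two degree-1 vertices 2 and 3 are the ends of a path, so G = P_5. A path has exactly one nontrivial symmetry — reversal — giving Aut(G) of order 2.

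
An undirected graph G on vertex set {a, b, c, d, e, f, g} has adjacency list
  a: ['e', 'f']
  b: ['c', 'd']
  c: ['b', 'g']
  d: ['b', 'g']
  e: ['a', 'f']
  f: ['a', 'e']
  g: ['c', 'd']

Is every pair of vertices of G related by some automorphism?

No

G has two connected components, {b, c, d, g} and {a, e, f}; each is 2-regular, so G = C_4 ⊔ C_3. The orbit of a under Aut(G) is {a, e, f}, which does not contain b, so G is not vertex-transitive.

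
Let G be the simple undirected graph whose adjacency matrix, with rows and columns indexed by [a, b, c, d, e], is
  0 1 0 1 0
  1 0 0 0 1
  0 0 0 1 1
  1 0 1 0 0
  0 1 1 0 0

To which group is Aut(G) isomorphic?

the dihedral group of order 10

Every vertex has degree 2 and the graph is connected, so G is the 5-cycle C_5. C_5 has 5 rotations and 5 reflections, so Aut(C_5) ≅ D_5 of order 10.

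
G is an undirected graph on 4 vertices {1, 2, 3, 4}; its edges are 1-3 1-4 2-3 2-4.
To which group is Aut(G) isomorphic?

D_4

G is 2-regular and connected on 4 vertices, i.e. the cycle C_4. The automorphisms of the 4-cycle are exactly the symmetries of a regular 4-gon: the dihedral group D_4, |D_4| = 8.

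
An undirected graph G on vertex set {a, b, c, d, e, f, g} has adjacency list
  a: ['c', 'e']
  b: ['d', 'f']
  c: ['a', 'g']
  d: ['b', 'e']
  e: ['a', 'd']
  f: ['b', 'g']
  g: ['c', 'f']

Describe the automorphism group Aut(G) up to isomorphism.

Every vertex has degree 2 and the graph is connected, so G is the 7-cycle C_7. C_7 has 7 rotations and 7 reflections, so Aut(C_7) ≅ D_7 of order 14.

the dihedral group of order 14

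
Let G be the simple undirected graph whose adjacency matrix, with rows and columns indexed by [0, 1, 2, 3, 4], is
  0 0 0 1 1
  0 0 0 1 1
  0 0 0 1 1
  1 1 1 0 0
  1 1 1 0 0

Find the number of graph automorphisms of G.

12

The vertices split by degree into {3, 4} (degree 3) and {0, 1, 2} (degree 2); every edge runs between the two parts, so G is the complete bipartite graph K_{2,3}. The parts have unequal sizes, so no automorphism swaps them; each part is permuted independently, giving S_2 × S_3 of order 2!·3! = 12.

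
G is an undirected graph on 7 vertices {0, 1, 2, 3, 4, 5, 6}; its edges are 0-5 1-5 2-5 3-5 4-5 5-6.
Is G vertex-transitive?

No

Vertex 5 is the only vertex of degree 6, so every automorphism fixes it; G is not vertex-transitive.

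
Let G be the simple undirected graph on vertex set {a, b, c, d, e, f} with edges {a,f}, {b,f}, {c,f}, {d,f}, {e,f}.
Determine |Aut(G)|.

Vertex f has degree 5 and every other vertex has degree 1, so G is the star K_{1,5} with centre f. Any automorphism fixes the centre and permutes the 5 leaves freely, so Aut(G) ≅ S_5 of order 5! = 120.

120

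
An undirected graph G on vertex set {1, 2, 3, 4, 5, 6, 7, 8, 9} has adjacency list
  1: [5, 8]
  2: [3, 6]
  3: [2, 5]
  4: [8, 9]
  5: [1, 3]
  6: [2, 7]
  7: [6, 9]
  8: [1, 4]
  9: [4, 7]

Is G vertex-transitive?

G is 2-regular and connected on 9 vertices, i.e. the cycle C_9. C_9 has 9 rotations and 9 reflections, so Aut(C_9) ≅ D_9 of order 18. This group acts transitively on the 9 vertices.

Yes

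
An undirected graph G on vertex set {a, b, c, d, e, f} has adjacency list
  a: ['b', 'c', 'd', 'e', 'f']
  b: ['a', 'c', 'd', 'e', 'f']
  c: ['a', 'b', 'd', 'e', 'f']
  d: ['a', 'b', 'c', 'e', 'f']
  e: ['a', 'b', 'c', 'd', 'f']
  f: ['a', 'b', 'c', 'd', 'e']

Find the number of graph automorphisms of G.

720

Every vertex has degree 5, so G is the complete graph K_6. Any permutation of the 6 vertices preserves K_6, so Aut(K_6) = S_6 of order 6! = 720.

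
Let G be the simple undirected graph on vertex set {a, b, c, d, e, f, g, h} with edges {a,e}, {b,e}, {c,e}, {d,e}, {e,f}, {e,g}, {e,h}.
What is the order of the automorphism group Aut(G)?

Vertex e has degree 7 and every other vertex has degree 1, so G is the star K_{1,7} with centre e. The 7 leaves are pairwise interchangeable while the centre is fixed, giving Aut(G) = S_7.

5040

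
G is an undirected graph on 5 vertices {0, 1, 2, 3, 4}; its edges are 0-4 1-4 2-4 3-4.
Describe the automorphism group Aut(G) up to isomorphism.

the symmetric group on 4 letters

Vertex 4 has degree 4 and every other vertex has degree 1, so G is the star K_{1,4} with centre 4. The 4 leaves are pairwise interchangeable while the centre is fixed, giving Aut(G) = S_4.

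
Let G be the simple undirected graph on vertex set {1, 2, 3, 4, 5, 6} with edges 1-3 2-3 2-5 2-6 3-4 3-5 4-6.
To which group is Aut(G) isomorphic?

Degrees alone do not determine every vertex (e.g. 4 and 5 both have degree 2), but their neighbour-degree multisets differ: N(4) has degrees [2, 4] while N(5) has degrees [3, 4]. Repeating this refinement separates all vertices, so the only automorphism is the identity.

the trivial group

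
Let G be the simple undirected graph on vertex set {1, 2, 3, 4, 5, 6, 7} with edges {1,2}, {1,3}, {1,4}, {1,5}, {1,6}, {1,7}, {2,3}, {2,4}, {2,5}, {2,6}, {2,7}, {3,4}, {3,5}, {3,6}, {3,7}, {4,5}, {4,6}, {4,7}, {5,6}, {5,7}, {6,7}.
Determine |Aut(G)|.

5040

Every vertex has degree 6, so G is the complete graph K_7. Any permutation of the 7 vertices preserves K_7, so Aut(K_7) = S_7 of order 7! = 5040.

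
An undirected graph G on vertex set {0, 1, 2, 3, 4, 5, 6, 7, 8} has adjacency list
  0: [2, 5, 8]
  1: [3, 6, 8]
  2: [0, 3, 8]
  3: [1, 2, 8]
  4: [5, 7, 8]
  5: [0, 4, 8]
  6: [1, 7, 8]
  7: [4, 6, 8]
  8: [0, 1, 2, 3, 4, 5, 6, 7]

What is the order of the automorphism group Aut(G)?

16

Vertex 8 is the unique vertex of degree 8; the remaining 8 vertices each have degree 3 and induce a cycle, so G is the wheel on 9 vertices with hub 8. Every automorphism fixes the hub and acts on the rim 8-cycle, so Aut(G) ≅ Aut(C_8) = D_8 of order 16.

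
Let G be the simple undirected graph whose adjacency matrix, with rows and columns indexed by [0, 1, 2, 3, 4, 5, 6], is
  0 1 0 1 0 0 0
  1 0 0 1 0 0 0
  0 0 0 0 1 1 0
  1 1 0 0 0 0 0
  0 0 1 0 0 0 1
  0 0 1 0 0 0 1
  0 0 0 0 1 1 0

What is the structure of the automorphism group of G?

G has two connected components, {2, 4, 5, 6} and {0, 1, 3}; each is 2-regular, so G = C_4 ⊔ C_3. The components are non-isomorphic (different sizes), so Aut(G) = Aut(C_4) × Aut(C_3) = D_4 × D_3 of order 8·6 = 48.

D_4 × D_3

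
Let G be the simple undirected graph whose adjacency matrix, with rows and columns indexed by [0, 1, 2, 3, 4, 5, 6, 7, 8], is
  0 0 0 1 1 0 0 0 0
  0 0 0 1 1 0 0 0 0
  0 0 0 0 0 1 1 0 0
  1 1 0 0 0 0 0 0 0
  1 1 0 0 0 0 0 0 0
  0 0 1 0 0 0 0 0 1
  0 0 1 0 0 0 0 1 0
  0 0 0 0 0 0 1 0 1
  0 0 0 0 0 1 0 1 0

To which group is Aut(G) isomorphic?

D_4 × D_5

G has two connected components, {2, 5, 6, 7, 8} and {0, 1, 3, 4}; each is 2-regular, so G = C_5 ⊔ C_4. The components are non-isomorphic (different sizes), so Aut(G) = Aut(C_4) × Aut(C_5) = D_4 × D_5 of order 8·10 = 80.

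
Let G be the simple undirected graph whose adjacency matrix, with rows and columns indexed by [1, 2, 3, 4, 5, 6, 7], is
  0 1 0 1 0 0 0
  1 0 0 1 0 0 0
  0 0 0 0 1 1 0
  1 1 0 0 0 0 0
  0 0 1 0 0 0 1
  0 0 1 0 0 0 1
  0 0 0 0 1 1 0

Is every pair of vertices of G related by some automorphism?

G has two connected components, {3, 5, 6, 7} and {1, 2, 4}; each is 2-regular, so G = C_4 ⊔ C_3. The orbit of 1 under Aut(G) is {1, 2, 4}, which does not contain 3, so G is not vertex-transitive.

No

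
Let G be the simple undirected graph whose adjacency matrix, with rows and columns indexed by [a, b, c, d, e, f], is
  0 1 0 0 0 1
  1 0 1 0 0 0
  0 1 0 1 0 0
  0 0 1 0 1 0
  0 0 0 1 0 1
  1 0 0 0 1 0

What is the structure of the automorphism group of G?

D_6

Every vertex has degree 2 and the graph is connected, so G is the 6-cycle C_6. The automorphisms of the 6-cycle are exactly the symmetries of a regular 6-gon: the dihedral group D_6, |D_6| = 12.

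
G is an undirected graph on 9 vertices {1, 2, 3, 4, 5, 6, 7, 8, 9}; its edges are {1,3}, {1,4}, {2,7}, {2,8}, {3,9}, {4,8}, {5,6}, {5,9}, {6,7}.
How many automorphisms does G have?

18

G is 2-regular and connected on 9 vertices, i.e. the cycle C_9. The automorphisms of the 9-cycle are exactly the symmetries of a regular 9-gon: the dihedral group D_9, |D_9| = 18.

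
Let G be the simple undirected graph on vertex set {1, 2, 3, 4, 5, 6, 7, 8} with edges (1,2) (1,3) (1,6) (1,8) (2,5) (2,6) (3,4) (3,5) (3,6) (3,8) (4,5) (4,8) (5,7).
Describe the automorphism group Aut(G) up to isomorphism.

the trivial group

The degree sequence is [4, 3, 5, 3, 4, 3, 1, 3]. Checking the degree-preserving permutations of the vertex set shows that none except the identity preserves every edge, so Aut(G) is trivial.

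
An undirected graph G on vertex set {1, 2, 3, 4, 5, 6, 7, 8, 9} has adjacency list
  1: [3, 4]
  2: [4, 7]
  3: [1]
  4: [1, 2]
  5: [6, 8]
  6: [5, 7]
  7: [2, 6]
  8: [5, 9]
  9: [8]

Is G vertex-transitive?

No

Automorphisms preserve degree, but G has vertices of degree 1 and vertices of degree 2; no automorphism maps one to the other, so G is not vertex-transitive.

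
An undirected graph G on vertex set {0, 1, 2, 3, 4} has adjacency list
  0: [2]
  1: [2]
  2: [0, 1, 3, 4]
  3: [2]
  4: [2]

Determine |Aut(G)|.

Vertex 2 has degree 4 and every other vertex has degree 1, so G is the star K_{1,4} with centre 2. Any automorphism fixes the centre and permutes the 4 leaves freely, so Aut(G) ≅ S_4 of order 4! = 24.

24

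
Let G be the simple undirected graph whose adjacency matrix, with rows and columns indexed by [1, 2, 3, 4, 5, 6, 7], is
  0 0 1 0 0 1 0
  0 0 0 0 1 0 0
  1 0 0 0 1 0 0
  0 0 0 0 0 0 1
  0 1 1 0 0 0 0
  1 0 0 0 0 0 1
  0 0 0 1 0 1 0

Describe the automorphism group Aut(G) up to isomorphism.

Z_2

The degree sequence is [2, 1, 2, 1, 2, 2, 2]; the two degree-1 vertices 2 and 4 are the ends of a path, so G = P_7. The only nontrivial automorphism of a path is the end-to-end reflection, so Aut(G) ≅ Z_2.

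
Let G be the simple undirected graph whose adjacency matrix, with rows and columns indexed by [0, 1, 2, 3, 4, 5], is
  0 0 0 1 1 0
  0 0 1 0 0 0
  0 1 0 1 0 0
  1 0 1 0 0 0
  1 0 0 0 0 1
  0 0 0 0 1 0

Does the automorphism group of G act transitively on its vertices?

No

Automorphisms preserve degree, but G has vertices of degree 1 and vertices of degree 2; no automorphism maps one to the other, so G is not vertex-transitive.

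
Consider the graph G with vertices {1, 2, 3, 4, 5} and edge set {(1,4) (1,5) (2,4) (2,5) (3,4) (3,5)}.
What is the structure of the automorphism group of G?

The vertices split by degree into {4, 5} (degree 3) and {1, 2, 3} (degree 2); every edge runs between the two parts, so G is the complete bipartite graph K_{2,3}. Automorphisms preserve the bipartition setwise (since the parts differ in size) and act as S_3 × S_2 within it; |Aut| = 12.

S_3 × S_2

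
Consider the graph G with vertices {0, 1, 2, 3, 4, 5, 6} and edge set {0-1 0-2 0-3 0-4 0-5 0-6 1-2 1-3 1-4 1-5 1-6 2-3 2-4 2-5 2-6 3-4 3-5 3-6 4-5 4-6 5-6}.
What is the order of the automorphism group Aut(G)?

All 7 vertices are pairwise adjacent: G = K_7. Every bijection on the vertex set is an automorphism of K_7; hence Aut(K_7) ≅ S_7, order 5040.

5040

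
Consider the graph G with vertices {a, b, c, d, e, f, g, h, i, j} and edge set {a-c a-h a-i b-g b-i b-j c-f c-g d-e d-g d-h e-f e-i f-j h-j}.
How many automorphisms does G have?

G is 3-regular on 10 vertices with no triangles and no 4-cycles (girth 5): this is the Petersen graph. It is a classical fact that the Petersen graph has automorphism group S_5 (order 120), arising from its description as the Kneser graph K(5,2).

120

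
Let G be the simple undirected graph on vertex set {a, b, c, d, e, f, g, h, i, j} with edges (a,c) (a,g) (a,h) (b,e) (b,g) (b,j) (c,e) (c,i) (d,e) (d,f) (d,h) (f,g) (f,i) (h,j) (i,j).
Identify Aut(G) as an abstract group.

G is 3-regular on 10 vertices with no triangles and no 4-cycles (girth 5): this is the Petersen graph. It is a classical fact that the Petersen graph has automorphism group S_5 (order 120), arising from its description as the Kneser graph K(5,2).

the symmetric group S_5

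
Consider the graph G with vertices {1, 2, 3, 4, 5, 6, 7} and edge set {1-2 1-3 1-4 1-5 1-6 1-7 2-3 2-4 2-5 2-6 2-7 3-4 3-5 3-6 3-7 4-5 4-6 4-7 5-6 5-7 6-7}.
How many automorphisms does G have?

5040

Every vertex has degree 6, so G is the complete graph K_7. Every bijection on the vertex set is an automorphism of K_7; hence Aut(K_7) ≅ S_7, order 5040.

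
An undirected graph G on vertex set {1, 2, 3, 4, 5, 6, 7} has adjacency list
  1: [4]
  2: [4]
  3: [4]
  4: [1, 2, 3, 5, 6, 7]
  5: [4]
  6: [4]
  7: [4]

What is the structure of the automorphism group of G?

Vertex 4 has degree 6 and every other vertex has degree 1, so G is the star K_{1,6} with centre 4. The 6 leaves are pairwise interchangeable while the centre is fixed, giving Aut(G) = S_6.

the symmetric group on 6 letters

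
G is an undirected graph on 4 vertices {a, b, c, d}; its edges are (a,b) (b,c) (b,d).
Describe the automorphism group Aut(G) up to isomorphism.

the symmetric group on 3 letters

Vertex b has degree 3 and every other vertex has degree 1, so G is the star K_{1,3} with centre b. Any automorphism fixes the centre and permutes the 3 leaves freely, so Aut(G) ≅ S_3 of order 3! = 6.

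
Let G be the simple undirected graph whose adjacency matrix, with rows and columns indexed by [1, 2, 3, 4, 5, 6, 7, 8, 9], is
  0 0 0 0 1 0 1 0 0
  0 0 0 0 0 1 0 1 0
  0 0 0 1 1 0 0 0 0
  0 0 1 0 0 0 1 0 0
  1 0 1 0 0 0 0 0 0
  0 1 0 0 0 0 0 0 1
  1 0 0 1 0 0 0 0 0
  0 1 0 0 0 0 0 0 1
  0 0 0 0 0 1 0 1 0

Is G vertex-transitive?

G has two connected components, {1, 3, 4, 5, 7} and {2, 6, 8, 9}; each is 2-regular, so G = C_5 ⊔ C_4. The orbit of 1 under Aut(G) is {1, 3, 4, 5, 7}, which does not contain 2, so G is not vertex-transitive.

No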